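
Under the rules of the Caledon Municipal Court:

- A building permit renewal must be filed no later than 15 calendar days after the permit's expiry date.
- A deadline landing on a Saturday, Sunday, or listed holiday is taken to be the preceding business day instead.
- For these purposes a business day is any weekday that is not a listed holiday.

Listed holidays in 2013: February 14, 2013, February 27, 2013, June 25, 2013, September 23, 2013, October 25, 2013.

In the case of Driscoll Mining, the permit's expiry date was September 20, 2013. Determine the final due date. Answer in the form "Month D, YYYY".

October 4, 2013

15 calendar days after September 20, 2013 is October 5, 2013.
Because October 5, 2013 is a Saturday, the deadline becomes October 4, 2013 (Friday).
Final deadline: October 4, 2013.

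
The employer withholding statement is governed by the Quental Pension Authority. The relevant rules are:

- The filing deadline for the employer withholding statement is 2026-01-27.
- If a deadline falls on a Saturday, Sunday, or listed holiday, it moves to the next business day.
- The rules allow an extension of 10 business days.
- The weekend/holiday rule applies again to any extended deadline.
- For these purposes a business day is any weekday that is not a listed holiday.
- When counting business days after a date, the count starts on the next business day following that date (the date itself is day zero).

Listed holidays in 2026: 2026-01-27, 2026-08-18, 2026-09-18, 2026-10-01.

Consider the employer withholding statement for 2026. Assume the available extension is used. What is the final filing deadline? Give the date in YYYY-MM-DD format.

The stated deadline is 2026-01-27.
2026-01-27 is a listed holiday, so it moves to the next business day, 2026-01-28 (Wednesday).
Applying the 10-business-day extension: 10 business days after 2026-01-28 is 2026-02-11.
2026-02-11 is a Wednesday and not a listed holiday, so it stands.
So the filing is due 2026-02-11.

2026-02-11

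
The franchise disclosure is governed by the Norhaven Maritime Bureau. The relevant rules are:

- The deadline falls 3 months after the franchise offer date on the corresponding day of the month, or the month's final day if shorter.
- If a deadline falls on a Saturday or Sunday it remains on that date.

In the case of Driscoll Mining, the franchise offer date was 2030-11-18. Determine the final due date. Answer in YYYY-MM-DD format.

3 months from 2030-11-18 is 2031-02-18.
No adjustment is made for weekends or holidays, so 2031-02-18 stands.
So the filing is due 2031-02-18.

2031-02-18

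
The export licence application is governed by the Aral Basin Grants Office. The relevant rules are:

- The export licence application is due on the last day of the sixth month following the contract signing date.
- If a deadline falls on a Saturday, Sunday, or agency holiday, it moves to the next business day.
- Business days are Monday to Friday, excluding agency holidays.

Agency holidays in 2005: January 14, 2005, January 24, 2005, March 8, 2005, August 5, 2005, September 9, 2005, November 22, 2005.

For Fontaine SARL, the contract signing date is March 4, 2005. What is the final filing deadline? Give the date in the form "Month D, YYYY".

September 30, 2005

6 months after March 4, 2005 is September 2005; that month ends on September 30, 2005.
September 30, 2005 (Friday) is already a business day.
Final deadline: September 30, 2005.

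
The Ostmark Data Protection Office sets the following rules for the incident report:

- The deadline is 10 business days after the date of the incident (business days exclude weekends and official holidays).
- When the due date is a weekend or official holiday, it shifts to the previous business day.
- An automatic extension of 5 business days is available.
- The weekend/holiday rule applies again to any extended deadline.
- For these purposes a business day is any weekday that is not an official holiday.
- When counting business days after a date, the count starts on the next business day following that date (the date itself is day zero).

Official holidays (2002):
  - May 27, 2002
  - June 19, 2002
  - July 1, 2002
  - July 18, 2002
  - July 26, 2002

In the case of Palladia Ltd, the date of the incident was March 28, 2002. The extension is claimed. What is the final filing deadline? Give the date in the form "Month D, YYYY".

Counting 10 business days after March 28, 2002 (skipping weekends and listed holidays) reaches April 11, 2002.
April 11, 2002 (Thursday) is already a business day.
Applying the 5-business-day extension: 5 business days after April 11, 2002 is April 18, 2002.
April 18, 2002 (Thursday) is already a business day.
Deadline: April 18, 2002.

April 18, 2002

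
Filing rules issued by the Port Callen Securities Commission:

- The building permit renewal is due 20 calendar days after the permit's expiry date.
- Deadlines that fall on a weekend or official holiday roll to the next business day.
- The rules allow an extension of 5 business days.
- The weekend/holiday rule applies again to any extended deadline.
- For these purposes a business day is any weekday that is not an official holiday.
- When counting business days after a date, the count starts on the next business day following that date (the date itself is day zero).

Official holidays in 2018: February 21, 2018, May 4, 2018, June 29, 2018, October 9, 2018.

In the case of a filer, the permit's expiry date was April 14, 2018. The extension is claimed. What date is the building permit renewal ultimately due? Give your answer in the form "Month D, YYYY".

20 calendar days after April 14, 2018 is May 4, 2018.
May 4, 2018 is a listed holiday, so it moves to the next business day, May 7, 2018 (Monday).
The 5-business-day extension runs from May 7, 2018 to May 14, 2018.
Since May 14, 2018 is a Monday and not a holiday, the date is unchanged.
The final due date is May 14, 2018.

May 14, 2018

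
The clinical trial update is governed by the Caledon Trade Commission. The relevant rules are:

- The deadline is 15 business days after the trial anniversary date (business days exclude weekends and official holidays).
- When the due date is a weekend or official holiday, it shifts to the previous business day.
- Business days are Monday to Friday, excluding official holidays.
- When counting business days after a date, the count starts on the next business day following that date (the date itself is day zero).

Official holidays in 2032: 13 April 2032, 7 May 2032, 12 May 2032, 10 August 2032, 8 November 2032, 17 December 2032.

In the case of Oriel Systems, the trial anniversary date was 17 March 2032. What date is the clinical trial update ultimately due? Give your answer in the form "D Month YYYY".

7 April 2032

Starting the day after 17 March 2032 and counting 15 business days lands on 7 April 2032.
7 April 2032 falls on a Wednesday, which is a business day, so no adjustment is needed.
The final due date is 7 April 2032.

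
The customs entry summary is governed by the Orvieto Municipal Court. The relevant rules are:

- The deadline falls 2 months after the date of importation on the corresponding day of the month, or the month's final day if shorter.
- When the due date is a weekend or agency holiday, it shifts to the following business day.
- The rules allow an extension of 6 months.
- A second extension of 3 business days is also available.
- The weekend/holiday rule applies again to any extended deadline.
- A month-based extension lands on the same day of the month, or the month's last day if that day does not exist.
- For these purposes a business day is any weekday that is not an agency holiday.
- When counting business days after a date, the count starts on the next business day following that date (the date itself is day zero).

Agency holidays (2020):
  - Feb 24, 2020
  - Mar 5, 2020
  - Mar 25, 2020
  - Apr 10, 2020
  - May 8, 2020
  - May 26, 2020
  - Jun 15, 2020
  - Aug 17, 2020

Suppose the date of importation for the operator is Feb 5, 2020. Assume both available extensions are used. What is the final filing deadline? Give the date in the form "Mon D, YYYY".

2 months after Feb 5, 2020, on the same day of the month, is Apr 5, 2020.
Apr 5, 2020 falls on a Sunday. Rolling to the next business day gives Apr 6, 2020, a Monday.
Applying the 6 months extension: 6 months after Apr 6, 2020 is Oct 6, 2020.
Since Oct 6, 2020 is a Tuesday and not a holiday, the date is unchanged.
Counting 3 further business days from Oct 6, 2020 reaches Oct 9, 2020.
Oct 9, 2020 is a Friday and not a listed holiday, so it stands.
So the filing is due Oct 9, 2020.

Oct 9, 2020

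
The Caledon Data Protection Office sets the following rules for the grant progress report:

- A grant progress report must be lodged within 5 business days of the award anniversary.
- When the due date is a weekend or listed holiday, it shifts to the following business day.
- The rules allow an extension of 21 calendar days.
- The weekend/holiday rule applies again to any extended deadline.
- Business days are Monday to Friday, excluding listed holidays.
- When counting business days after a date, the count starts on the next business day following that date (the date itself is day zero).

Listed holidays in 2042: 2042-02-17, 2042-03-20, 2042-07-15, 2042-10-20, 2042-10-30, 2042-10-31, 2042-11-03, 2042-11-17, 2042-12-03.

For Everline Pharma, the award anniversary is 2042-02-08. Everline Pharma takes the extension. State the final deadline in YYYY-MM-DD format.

2042-03-07

Starting the day after 2042-02-08 and counting 5 business days lands on 2042-02-14.
2042-02-14 is a Friday and not a listed holiday, so it stands.
With the 21-day extension, 2042-02-14 becomes 2042-03-07.
2042-03-07 is a Friday and not a listed holiday, so it stands.
Final deadline: 2042-03-07.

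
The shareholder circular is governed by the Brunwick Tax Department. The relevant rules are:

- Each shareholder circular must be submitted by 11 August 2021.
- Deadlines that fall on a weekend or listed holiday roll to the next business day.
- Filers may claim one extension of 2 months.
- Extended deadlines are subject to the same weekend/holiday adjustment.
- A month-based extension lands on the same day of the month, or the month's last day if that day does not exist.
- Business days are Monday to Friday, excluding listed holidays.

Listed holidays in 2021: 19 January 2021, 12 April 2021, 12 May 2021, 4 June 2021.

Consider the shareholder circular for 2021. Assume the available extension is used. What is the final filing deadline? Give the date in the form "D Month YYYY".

11 October 2021

Start from the fixed due date, 11 August 2021.
11 August 2021 is a Wednesday and not a listed holiday, so it stands.
The 2 months extension carries 11 August 2021 to 11 October 2021.
11 October 2021 is a Monday and not a listed holiday, so it stands.
Final deadline: 11 October 2021.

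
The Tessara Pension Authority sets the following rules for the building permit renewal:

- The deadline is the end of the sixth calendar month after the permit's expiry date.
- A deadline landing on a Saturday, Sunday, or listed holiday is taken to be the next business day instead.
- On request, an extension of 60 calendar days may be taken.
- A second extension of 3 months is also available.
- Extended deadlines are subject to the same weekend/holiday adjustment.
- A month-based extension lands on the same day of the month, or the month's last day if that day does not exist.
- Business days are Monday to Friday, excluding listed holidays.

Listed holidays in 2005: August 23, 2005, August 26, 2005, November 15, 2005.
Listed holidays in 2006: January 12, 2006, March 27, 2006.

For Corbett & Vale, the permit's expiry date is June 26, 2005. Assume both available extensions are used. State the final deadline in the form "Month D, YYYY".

June 5, 2006

The sixth month after June 26, 2005 is December 2005, whose last day is December 31, 2005.
December 31, 2005 falls on a Saturday. Rolling to the next business day gives January 2, 2006, a Monday.
With the 60-day extension, January 2, 2006 becomes March 3, 2006.
March 3, 2006 (Friday) is already a business day.
Applying the 3 months extension: 3 months after March 3, 2006 is June 3, 2006.
June 3, 2006 is a Saturday, so it moves to the next business day, June 5, 2006 (Monday).
The final due date is June 5, 2006.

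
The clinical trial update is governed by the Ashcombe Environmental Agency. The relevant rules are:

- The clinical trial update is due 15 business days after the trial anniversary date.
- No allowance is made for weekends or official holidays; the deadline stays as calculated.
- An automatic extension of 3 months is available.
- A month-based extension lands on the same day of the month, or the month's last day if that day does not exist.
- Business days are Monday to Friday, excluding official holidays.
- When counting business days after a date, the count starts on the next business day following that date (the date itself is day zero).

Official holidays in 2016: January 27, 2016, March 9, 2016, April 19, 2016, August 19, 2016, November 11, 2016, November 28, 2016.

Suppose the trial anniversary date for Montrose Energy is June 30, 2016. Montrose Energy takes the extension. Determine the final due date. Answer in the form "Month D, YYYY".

October 21, 2016

Counting 15 business days after June 30, 2016 (skipping weekends and listed holidays) reaches July 21, 2016.
July 21, 2016 falls on a Thursday. The rules make no weekend/holiday allowance, so it remains July 21, 2016.
Applying the 3 months extension: 3 months after July 21, 2016 is October 21, 2016.
October 21, 2016 falls on a Friday. The rules make no weekend/holiday allowance, so it remains October 21, 2016.
Deadline: October 21, 2016.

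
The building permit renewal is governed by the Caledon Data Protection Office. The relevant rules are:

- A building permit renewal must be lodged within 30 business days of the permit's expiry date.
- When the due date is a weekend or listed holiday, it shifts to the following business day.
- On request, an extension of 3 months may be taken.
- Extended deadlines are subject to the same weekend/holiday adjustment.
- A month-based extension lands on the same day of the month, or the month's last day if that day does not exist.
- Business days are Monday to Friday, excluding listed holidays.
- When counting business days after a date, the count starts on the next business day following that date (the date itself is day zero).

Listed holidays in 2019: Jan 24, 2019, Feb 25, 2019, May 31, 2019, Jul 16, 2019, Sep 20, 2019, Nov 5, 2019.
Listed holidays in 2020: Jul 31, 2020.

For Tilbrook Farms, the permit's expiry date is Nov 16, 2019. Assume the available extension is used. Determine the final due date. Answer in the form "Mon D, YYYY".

Mar 27, 2020

Starting the day after Nov 16, 2019 and counting 30 business days lands on Dec 27, 2019.
Dec 27, 2019 is a Friday and not a listed holiday, so it stands.
The 3 months extension carries Dec 27, 2019 to Mar 27, 2020.
Mar 27, 2020 falls on a Friday, which is a business day, so no adjustment is needed.
So the filing is due Mar 27, 2020.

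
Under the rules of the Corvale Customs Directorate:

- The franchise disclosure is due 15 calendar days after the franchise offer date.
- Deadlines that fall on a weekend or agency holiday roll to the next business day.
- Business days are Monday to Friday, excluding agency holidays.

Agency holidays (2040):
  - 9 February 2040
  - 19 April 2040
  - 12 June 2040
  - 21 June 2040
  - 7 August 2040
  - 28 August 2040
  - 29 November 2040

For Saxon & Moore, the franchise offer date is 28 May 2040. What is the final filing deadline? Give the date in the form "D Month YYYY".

Trigger date 28 May 2040 + 15 calendar days = 12 June 2040.
Because 12 June 2040 is a listed holiday, the deadline becomes 13 June 2040 (Wednesday).
Deadline: 13 June 2040.

13 June 2040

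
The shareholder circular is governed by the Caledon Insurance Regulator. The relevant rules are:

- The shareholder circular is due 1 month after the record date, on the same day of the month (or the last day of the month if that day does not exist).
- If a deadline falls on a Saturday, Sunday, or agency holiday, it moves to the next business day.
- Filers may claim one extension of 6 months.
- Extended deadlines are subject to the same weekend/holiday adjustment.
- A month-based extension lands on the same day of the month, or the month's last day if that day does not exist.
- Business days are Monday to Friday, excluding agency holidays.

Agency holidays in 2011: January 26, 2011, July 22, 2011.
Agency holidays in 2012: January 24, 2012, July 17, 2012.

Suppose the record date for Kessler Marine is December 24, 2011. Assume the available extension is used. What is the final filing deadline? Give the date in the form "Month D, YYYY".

1 month from December 24, 2011 is January 24, 2012.
Because January 24, 2012 is a listed holiday, the deadline becomes January 25, 2012 (Wednesday).
Applying the 6 months extension: 6 months after January 25, 2012 is July 25, 2012.
July 25, 2012 falls on a Wednesday, which is a business day, so no adjustment is needed.
So the filing is due July 25, 2012.

July 25, 2012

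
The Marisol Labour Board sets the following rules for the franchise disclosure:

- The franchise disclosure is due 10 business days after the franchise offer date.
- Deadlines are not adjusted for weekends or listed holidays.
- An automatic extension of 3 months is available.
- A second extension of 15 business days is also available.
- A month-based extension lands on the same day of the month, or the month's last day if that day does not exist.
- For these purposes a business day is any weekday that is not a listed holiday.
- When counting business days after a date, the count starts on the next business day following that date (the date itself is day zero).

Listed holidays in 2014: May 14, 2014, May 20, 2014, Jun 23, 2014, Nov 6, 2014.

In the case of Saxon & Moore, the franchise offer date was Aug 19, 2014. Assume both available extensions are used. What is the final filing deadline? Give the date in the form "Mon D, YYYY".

Dec 23, 2014

10 business days after Aug 19, 2014, excluding weekends and holidays, is Sep 2, 2014.
Sep 2, 2014 is a Tuesday; no weekend or holiday adjustment applies.
Add 3 months to Sep 2, 2014: Dec 2, 2014.
Dec 2, 2014 is a Tuesday; no weekend or holiday adjustment applies.
Counting 15 further business days from Dec 2, 2014 reaches Dec 23, 2014.
Dec 23, 2014 falls on a Tuesday. The rules make no weekend/holiday allowance, so it remains Dec 23, 2014.
So the filing is due Dec 23, 2014.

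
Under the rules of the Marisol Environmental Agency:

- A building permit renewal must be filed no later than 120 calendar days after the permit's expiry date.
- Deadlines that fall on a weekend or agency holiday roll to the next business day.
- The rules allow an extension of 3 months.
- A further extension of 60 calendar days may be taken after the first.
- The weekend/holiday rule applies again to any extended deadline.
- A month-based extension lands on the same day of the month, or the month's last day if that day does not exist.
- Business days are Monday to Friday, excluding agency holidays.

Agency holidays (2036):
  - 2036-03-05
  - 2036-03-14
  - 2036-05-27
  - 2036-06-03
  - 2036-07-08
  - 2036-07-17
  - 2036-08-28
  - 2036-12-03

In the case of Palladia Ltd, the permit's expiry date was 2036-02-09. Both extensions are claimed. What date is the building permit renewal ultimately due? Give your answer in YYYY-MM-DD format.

From 2036-02-09, 120 calendar days later is 2036-06-08.
Because 2036-06-08 is a Sunday, the deadline becomes 2036-06-09 (Monday).
Applying the 3 months extension: 3 months after 2036-06-09 is 2036-09-09.
2036-09-09 is a Tuesday and not a listed holiday, so it stands.
Add the 60 calendar-day extension to 2036-09-09: 2036-11-08.
2036-11-08 is a Saturday, so it moves to the next business day, 2036-11-10 (Monday).
The final due date is 2036-11-10.

2036-11-10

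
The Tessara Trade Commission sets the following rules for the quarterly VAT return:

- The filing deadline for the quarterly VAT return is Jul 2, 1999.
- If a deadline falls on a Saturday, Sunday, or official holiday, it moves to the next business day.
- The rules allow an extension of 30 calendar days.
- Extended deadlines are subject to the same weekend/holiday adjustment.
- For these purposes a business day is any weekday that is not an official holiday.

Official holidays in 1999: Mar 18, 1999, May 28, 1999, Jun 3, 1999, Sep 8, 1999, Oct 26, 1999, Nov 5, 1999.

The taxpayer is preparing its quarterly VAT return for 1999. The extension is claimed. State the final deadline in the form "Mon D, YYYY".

The statutory due date is Jul 2, 1999.
Jul 2, 1999 falls on a Friday, which is a business day, so no adjustment is needed.
Applying the 30-calendar-day extension: Jul 2, 1999 + 30 days = Aug 1, 1999.
Aug 1, 1999 is a Sunday, so it moves to the next business day, Aug 2, 1999 (Monday).
So the filing is due Aug 2, 1999.

Aug 2, 1999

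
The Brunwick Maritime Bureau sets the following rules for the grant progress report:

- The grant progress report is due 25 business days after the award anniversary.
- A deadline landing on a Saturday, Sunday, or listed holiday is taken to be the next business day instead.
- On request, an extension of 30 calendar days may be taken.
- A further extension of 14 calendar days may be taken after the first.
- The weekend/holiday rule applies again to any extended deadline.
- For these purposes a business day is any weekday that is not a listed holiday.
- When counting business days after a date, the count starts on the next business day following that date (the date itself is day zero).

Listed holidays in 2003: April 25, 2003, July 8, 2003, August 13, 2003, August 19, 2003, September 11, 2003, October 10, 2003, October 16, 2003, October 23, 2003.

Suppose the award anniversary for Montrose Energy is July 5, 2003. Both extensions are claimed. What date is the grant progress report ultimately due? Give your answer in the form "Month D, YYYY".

September 24, 2003

Starting the day after July 5, 2003 and counting 25 business days lands on August 11, 2003.
August 11, 2003 is a Monday and not a listed holiday, so it stands.
Applying the 30-calendar-day extension: August 11, 2003 + 30 days = September 10, 2003.
September 10, 2003 (Wednesday) is already a business day.
With the 14-day extension, September 10, 2003 becomes September 24, 2003.
September 24, 2003 falls on a Wednesday, which is a business day, so no adjustment is needed.
The final due date is September 24, 2003.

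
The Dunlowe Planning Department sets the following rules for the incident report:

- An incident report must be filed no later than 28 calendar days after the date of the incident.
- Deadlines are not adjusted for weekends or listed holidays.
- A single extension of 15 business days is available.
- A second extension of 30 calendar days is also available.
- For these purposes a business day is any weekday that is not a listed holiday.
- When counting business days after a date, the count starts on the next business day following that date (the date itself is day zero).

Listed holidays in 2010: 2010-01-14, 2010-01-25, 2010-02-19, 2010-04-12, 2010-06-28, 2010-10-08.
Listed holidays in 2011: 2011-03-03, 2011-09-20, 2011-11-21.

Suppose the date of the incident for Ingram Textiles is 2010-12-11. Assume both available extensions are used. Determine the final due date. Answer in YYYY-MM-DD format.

2011-02-27

28 calendar days after 2010-12-11 is 2011-01-08.
2011-01-08 falls on a Saturday. The rules make no weekend/holiday allowance, so it remains 2011-01-08.
Counting 15 further business days from 2011-01-08 reaches 2011-01-28.
No adjustment is made for weekends or holidays, so 2011-01-28 stands.
Add the 30 calendar-day extension to 2011-01-28: 2011-02-27.
2011-02-27 falls on a Sunday. The rules make no weekend/holiday allowance, so it remains 2011-02-27.
So the filing is due 2011-02-27.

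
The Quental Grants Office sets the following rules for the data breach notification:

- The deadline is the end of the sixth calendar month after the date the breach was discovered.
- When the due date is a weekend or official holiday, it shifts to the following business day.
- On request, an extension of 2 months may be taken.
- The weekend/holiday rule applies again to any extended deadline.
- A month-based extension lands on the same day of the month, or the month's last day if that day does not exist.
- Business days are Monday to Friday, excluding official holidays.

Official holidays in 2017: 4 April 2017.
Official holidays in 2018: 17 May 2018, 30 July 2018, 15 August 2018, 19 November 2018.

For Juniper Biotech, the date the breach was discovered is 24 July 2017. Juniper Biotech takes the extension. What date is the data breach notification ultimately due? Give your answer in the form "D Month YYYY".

2 April 2018

The sixth month after 24 July 2017 is January 2018, whose last day is 31 January 2018.
31 January 2018 (Wednesday) is already a business day.
The 2 months extension carries 31 January 2018 to 31 March 2018.
31 March 2018 is a Saturday; the next business day is 2 April 2018 (Monday).
The final due date is 2 April 2018.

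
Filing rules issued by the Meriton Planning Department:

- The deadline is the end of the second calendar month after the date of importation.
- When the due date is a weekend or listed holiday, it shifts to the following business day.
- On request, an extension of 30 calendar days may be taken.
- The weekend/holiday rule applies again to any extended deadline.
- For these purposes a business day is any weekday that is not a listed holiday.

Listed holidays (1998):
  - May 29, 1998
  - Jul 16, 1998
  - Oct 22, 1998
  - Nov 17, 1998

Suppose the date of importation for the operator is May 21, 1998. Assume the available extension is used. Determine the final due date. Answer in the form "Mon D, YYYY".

Aug 31, 1998

2 months after May 21, 1998 is July 1998; that month ends on Jul 31, 1998.
Jul 31, 1998 (Friday) is already a business day.
Add the 30 calendar-day extension to Jul 31, 1998: Aug 30, 1998.
Because Aug 30, 1998 is a Sunday, the deadline becomes Aug 31, 1998 (Monday).
The final due date is Aug 31, 1998.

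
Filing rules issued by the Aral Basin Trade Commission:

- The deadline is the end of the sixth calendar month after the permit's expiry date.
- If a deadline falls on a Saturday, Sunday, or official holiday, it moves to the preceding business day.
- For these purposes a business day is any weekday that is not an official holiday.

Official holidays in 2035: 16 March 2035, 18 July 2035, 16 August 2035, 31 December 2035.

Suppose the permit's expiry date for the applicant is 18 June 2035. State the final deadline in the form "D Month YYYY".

6 months after 18 June 2035 falls in December 2035; the last day of that month is 31 December 2035.
31 December 2035 is a listed holiday, so it moves to the preceding business day, 28 December 2035 (Friday).
Final deadline: 28 December 2035.

28 December 2035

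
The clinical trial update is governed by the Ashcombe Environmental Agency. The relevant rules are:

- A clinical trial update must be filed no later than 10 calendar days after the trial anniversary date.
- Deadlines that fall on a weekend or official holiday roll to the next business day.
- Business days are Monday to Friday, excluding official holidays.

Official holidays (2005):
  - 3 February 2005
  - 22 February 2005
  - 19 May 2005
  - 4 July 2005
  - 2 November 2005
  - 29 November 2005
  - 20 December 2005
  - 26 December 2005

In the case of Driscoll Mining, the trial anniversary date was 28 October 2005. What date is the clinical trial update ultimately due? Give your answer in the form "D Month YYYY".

7 November 2005

10 calendar days after 28 October 2005 is 7 November 2005.
7 November 2005 falls on a Monday, which is a business day, so no adjustment is needed.
So the filing is due 7 November 2005.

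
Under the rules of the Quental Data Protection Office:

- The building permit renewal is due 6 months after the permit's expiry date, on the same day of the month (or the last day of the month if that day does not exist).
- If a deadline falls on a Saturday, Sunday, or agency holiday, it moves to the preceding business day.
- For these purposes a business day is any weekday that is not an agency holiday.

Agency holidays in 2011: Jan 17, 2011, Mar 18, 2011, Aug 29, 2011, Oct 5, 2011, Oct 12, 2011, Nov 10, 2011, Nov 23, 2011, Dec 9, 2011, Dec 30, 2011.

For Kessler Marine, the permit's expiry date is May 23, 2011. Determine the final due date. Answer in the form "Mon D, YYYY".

6 months after May 23, 2011, on the same day of the month, is Nov 23, 2011.
Nov 23, 2011 falls on a listed holiday. Rolling to the preceding business day gives Nov 22, 2011, a Tuesday.
The final due date is Nov 22, 2011.

Nov 22, 2011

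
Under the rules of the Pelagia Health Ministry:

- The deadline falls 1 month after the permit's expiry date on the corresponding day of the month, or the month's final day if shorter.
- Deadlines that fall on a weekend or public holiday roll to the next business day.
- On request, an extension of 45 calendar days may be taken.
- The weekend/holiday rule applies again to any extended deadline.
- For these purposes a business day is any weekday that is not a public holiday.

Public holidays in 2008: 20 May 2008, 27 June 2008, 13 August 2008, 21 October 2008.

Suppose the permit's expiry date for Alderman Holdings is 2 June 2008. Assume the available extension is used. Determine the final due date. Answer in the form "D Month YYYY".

Moving 1 month forward from 2 June 2008 on the corresponding day gives 2 July 2008.
2 July 2008 (Wednesday) is already a business day.
Add the 45 calendar-day extension to 2 July 2008: 16 August 2008.
Because 16 August 2008 is a Saturday, the deadline becomes 18 August 2008 (Monday).
The final due date is 18 August 2008.

18 August 2008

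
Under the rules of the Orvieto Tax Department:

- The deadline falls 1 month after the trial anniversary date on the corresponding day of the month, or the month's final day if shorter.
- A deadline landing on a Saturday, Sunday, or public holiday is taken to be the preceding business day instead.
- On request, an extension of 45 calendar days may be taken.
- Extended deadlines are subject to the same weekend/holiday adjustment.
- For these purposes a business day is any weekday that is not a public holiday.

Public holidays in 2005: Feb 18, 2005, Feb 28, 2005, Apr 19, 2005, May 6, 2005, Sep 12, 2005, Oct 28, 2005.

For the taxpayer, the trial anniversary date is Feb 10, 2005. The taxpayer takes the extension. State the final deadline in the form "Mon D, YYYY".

1 month from Feb 10, 2005 is Mar 10, 2005.
Mar 10, 2005 is a Thursday and not a listed holiday, so it stands.
Add the 45 calendar-day extension to Mar 10, 2005: Apr 24, 2005.
Apr 24, 2005 is a Sunday, so it moves to the preceding business day, Apr 22, 2005 (Friday).
Deadline: Apr 22, 2005.

Apr 22, 2005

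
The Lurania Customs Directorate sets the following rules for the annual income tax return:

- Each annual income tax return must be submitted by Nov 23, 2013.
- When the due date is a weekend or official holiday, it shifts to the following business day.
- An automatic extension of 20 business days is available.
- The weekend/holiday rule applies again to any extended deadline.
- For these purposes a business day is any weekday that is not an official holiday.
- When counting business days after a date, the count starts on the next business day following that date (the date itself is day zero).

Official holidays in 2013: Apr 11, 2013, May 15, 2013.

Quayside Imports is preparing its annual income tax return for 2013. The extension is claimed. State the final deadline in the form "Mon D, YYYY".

Start from the fixed due date, Nov 23, 2013.
Nov 23, 2013 falls on a Saturday. Rolling to the next business day gives Nov 25, 2013, a Monday.
The 20-business-day extension runs from Nov 25, 2013 to Dec 23, 2013.
Dec 23, 2013 is a Monday and not a listed holiday, so it stands.
The final due date is Dec 23, 2013.

Dec 23, 2013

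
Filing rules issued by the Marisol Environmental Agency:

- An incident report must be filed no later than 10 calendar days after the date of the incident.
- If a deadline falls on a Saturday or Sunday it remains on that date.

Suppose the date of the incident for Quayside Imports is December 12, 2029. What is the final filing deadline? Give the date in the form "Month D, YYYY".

December 22, 2029

From December 12, 2029, 10 calendar days later is December 22, 2029.
No adjustment is made for weekends or holidays, so December 22, 2029 stands.
Deadline: December 22, 2029.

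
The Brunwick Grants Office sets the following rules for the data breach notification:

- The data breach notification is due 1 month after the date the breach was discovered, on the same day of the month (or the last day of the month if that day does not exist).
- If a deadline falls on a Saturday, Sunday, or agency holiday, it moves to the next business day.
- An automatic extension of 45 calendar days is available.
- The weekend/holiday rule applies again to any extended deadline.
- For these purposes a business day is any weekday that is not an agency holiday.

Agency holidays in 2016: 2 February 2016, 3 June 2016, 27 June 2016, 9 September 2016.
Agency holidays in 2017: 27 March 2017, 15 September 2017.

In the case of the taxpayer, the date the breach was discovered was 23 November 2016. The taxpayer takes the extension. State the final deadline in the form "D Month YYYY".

1 month from 23 November 2016 is 23 December 2016.
23 December 2016 is a Friday and not a listed holiday, so it stands.
With the 45-day extension, 23 December 2016 becomes 6 February 2017.
Since 6 February 2017 is a Monday and not a holiday, the date is unchanged.
The final due date is 6 February 2017.

6 February 2017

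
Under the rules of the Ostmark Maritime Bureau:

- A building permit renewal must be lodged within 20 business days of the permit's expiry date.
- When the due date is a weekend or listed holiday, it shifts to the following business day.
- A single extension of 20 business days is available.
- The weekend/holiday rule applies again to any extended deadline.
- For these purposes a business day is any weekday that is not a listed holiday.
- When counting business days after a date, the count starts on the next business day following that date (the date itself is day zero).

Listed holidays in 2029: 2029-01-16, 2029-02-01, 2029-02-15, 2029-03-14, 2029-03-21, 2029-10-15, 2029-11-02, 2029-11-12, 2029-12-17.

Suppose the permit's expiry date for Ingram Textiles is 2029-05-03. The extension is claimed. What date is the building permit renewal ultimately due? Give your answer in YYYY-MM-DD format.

Starting the day after 2029-05-03 and counting 20 business days lands on 2029-05-31.
2029-05-31 is a Thursday and not a listed holiday, so it stands.
Applying the 20-business-day extension: 20 business days after 2029-05-31 is 2029-06-28.
2029-06-28 falls on a Thursday, which is a business day, so no adjustment is needed.
The final due date is 2029-06-28.

2029-06-28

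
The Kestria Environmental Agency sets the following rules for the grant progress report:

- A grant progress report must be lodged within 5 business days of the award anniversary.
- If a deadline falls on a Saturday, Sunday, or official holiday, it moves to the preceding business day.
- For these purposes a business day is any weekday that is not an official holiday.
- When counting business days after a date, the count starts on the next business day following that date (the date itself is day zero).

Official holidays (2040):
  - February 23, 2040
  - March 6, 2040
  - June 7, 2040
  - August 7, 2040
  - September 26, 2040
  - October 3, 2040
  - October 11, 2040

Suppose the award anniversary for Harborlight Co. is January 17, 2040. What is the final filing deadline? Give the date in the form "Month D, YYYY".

5 business days after January 17, 2040, excluding weekends and holidays, is January 24, 2040.
Since January 24, 2040 is a Tuesday and not a holiday, the date is unchanged.
So the filing is due January 24, 2040.

January 24, 2040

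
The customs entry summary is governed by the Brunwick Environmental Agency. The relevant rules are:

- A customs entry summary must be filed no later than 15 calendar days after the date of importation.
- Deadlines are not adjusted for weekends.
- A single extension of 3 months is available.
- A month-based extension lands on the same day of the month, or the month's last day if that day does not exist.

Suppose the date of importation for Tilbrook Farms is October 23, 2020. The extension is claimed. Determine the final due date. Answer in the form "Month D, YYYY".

15 calendar days after October 23, 2020 is November 7, 2020.
November 7, 2020 falls on a Saturday. The rules make no weekend/holiday allowance, so it remains November 7, 2020.
Add 3 months to November 7, 2020: February 7, 2021.
February 7, 2021 is a Sunday; no weekend or holiday adjustment applies.
The final due date is February 7, 2021.

February 7, 2021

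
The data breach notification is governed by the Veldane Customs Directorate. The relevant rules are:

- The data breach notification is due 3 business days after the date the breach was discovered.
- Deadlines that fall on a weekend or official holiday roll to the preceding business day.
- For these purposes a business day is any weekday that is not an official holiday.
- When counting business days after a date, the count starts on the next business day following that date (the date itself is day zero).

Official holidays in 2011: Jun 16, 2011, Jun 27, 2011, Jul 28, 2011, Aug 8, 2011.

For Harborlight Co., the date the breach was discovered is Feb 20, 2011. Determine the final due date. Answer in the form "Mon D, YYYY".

Starting the day after Feb 20, 2011 and counting 3 business days lands on Feb 23, 2011.
Feb 23, 2011 falls on a Wednesday, which is a business day, so no adjustment is needed.
Final deadline: Feb 23, 2011.

Feb 23, 2011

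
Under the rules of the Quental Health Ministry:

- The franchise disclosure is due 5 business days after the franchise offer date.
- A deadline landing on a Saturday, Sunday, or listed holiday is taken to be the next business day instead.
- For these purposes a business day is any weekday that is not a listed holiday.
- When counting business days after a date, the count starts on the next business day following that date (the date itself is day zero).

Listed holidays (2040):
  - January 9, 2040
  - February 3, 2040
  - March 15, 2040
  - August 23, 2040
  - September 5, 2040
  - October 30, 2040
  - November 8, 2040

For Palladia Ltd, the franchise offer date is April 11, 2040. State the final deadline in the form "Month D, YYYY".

April 18, 2040

Counting 5 business days after April 11, 2040 (skipping weekends and listed holidays) reaches April 18, 2040.
April 18, 2040 (Wednesday) is already a business day.
So the filing is due April 18, 2040.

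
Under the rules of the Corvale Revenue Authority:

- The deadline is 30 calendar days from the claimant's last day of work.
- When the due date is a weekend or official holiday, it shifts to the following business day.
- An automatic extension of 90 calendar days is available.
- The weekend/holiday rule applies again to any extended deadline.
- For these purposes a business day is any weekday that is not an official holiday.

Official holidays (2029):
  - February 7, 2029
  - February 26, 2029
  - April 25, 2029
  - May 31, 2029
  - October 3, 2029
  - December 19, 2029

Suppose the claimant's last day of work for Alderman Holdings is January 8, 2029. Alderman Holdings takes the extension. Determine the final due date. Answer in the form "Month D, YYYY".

May 9, 2029

Trigger date January 8, 2029 + 30 calendar days = February 7, 2029.
February 7, 2029 is a listed holiday; the next business day is February 8, 2029 (Thursday).
The 90-calendar-day extension moves the deadline from February 8, 2029 to May 9, 2029.
May 9, 2029 falls on a Wednesday, which is a business day, so no adjustment is needed.
Deadline: May 9, 2029.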